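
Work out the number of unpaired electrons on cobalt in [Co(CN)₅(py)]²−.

0 unpaired electrons

Ligand charges: each cyanide is −1; pyridine is neutral. With an overall charge of −2 the cobalt centre must be in the +3 oxidation state.
Group 9 minus oxidation state 3 gives a d⁶ configuration.
The spin state decides the count: Co(III) has an exceptionally large octahedral splitting and is low-spin with essentially every ligand except fluoride.
An octahedral low-spin d⁶ ion is t₂g⁶e_g⁰, giving 0 unpaired electrons.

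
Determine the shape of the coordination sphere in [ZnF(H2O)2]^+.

Each fluoride is −1; water is neutral; balancing the +1 overall charge requires Zn(II).
Zn sits in group 12, so the d-electron count is 12 − 2 = 10.
With 3 monodentate ligands the coordination number is 3.
Three ligands around a d¹⁰ centre minimise repulsion in a trigonal-planar arrangement.

trigonal planar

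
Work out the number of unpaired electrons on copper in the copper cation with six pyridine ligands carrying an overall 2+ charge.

Summing ligand charges against the +2 overall charge gives an oxidation state of +2 for copper.
Copper is a group-11 element; Cu(II) is therefore d⁹.
In an octahedral field the d⁹ configuration is t₂g⁶e_g³ (only one arrangement possible), giving 1 unpaired electron.

1 unpaired electron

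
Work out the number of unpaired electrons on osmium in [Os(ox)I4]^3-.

1 unpaired electron

Summing ligand charges against the −3 overall charge gives an oxidation state of +3 for osmium.
Osmium is a group-8 element; Os(III) is therefore d⁵.
Counting donor atoms: 1×oxalate (bidentate) → 2 donors; 4×iodide (monodentate) → 4 donors. Coordination number = 6.
The spin state decides the count: a 5d ion has a large Δₒ and is invariably low-spin.
An octahedral low-spin d⁵ ion is t₂g⁵e_g⁰, giving 1 unpaired electron.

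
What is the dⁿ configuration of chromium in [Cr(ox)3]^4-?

d4

Summing ligand charges against the −4 overall charge gives an oxidation state of +2 for chromium.
Cr sits in group 6, so the d-electron count is 6 − 2 = 4.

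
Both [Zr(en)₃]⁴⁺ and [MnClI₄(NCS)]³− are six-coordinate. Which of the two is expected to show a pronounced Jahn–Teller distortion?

[MnClI₄(NCS)]³−

[Zr(en)₃]⁴⁺: Ligand charges: ethylenediamine is neutral. With an overall charge of +4 the zirconium centre must be in the +4 oxidation state. Group 4 minus oxidation state 4 gives a d⁰ configuration. The d⁰ configuration leaves the e_g set evenly filled (or empty) — no strong Jahn–Teller driving force.
[MnClI₄(NCS)]³−: Each chloride is −1; each iodide is −1; each isothiocyanate is −1; balancing the −3 overall charge requires Mn(III). Manganese is a group-7 element; Mn(III) is therefore d⁴. Chloride, iodide, and isothiocyanate are weak-field ligands for a first-row metal, so the complex is high-spin. The t₂g³e_g¹ (high-spin) configuration has an unevenly filled e_g set; the Jahn–Teller theorem predicts a tetragonal distortion (typically axial elongation) to lift the degeneracy.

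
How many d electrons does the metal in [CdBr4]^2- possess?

d¹⁰

Each bromide is −1; balancing the −2 overall charge requires Cd(II).
Group 12 minus oxidation state 2 gives a d¹⁰ configuration.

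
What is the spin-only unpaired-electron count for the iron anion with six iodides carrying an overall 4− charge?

Each iodide is −1; balancing the −4 overall charge requires Fe(II).
Iron is a group-8 element; Fe(II) is therefore d⁶.
The spin state decides the count: Iodide is a weak-field ligand for a first-row metal, so the complex is high-spin.
An octahedral high-spin d⁶ ion is t₂g⁴e_g², giving 4 unpaired electrons.

4 unpaired electrons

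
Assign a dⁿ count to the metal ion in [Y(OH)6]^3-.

Ligand charges: each hydroxide is −1. With an overall charge of −3 the yttrium centre must be in the +3 oxidation state.
Yttrium is a group-3 element; Y(III) is therefore d⁰.

d⁰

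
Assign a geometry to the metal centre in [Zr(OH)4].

Ligand charges: each hydroxide is −1. With an overall charge of 0 the zirconium centre must be in the +4 oxidation state.
Zr sits in group 4, so the d-electron count is 4 − 4 = 0.
With 4 monodentate ligands the coordination number is 4.
A d⁰ ion has no crystal-field stabilisation preference between square planar and tetrahedral, so four ligands adopt the sterically favoured tetrahedral geometry.

tetrahedral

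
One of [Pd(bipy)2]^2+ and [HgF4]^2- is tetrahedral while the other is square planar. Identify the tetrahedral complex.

[HgF4]^2-

For [Pd(bipy)2]^2+: Ligand charges: 2,2′-bipyridine is neutral. With an overall charge of +2 the palladium centre must be in the +2 oxidation state. Pd sits in group 10, so the d-electron count is 10 − 2 = 8. A 4d d⁸ ion has a large crystal-field splitting; square planar leaves the high-energy d_{x²−y²} orbital empty and maximises CFSE. → square planar.
For [HgF4]^2-: Ligand charges: each fluoride is −1. With an overall charge of −2 the mercury centre must be in the +2 oxidation state. Mercury is a group-12 element; Hg(II) is therefore d¹⁰. A d¹⁰ ion has no crystal-field stabilisation preference between square planar and tetrahedral, so four ligands adopt the sterically favoured tetrahedral geometry. → tetrahedral.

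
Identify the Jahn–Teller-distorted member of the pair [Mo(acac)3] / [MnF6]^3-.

[Mo(acac)3]: Ligand charges: each acetylacetonate is −1. With an overall charge of 0 the molybdenum centre must be in the +3 oxidation state. Mo sits in group 6, so the d-electron count is 6 − 3 = 3. The d³ configuration leaves the e_g set evenly filled (or empty) — no strong Jahn–Teller driving force.
[MnF6]^3-: Each fluoride is −1; balancing the −3 overall charge requires Mn(III). Group 7 minus oxidation state 3 gives a d⁴ configuration. Fluoride is a weak-field ligand for a first-row metal, so the complex is high-spin. The t₂g³e_g¹ (high-spin) configuration has an unevenly filled e_g set; the Jahn–Teller theorem predicts a tetragonal distortion (typically axial elongation) to lift the degeneracy.

[MnF6]^3-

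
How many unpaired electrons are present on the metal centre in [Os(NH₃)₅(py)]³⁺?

1 unpaired electron

Summing ligand charges against the +3 overall charge gives an oxidation state of +3 for osmium.
Os sits in group 8, so the d-electron count is 8 − 3 = 5.
The spin state decides the count: a 5d ion has a large Δₒ and is invariably low-spin.
An octahedral low-spin d⁵ ion is t₂g⁵e_g⁰, giving 1 unpaired electron.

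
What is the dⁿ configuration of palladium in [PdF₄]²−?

d⁸

Summing ligand charges against the −2 overall charge gives an oxidation state of +2 for palladium.
Pd sits in group 10, so the d-electron count is 10 − 2 = 8.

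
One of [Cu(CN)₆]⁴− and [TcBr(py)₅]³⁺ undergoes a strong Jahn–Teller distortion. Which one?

[Cu(CN)₆]⁴−

[Cu(CN)₆]⁴−: Ligand charges: each cyanide is −1. With an overall charge of −4 the copper centre must be in the +2 oxidation state. Cu sits in group 11, so the d-electron count is 11 − 2 = 9. The t₂g⁶e_g³ configuration has an unevenly filled e_g set; the Jahn–Teller theorem predicts a tetragonal distortion (typically axial elongation) to lift the degeneracy.
[TcBr(py)₅]³⁺: Summing ligand charges against the +3 overall charge gives an oxidation state of +4 for technetium. Technetium is a group-7 element; Tc(IV) is therefore d³. The d³ configuration leaves the e_g set evenly filled (or empty) — no strong Jahn–Teller driving force.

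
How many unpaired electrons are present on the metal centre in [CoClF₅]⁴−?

3 unpaired electrons

Ligand charges: each chloride is −1; each fluoride is −1. With an overall charge of −4 the cobalt centre must be in the +2 oxidation state.
Cobalt is a group-9 element; Co(II) is therefore d⁷.
The spin state decides the count: Chloride and fluoride are weak-field ligands for a first-row metal, so the complex is high-spin.
An octahedral high-spin d⁷ ion is t₂g⁵e_g², giving 3 unpaired electrons.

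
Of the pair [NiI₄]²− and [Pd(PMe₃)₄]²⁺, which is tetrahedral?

For [NiI₄]²−: Summing ligand charges against the −2 overall charge gives an oxidation state of +2 for nickel. Ni sits in group 10, so the d-electron count is 10 − 2 = 8. Iodide is a weak-field ligand. With weak-field ligands the CFSE gain from square planar is small, so a 3d d⁸ ion takes the sterically preferred tetrahedral geometry. → tetrahedral.
For [Pd(PMe₃)₄]²⁺: Summing ligand charges against the +2 overall charge gives an oxidation state of +2 for palladium. Group 10 minus oxidation state 2 gives a d⁸ configuration. A 4d d⁸ ion has a large crystal-field splitting; square planar leaves the high-energy d_{x²−y²} orbital empty and maximises CFSE. → square planar.

[NiI₄]²−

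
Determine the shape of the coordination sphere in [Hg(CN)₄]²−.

Summing ligand charges against the −2 overall charge gives an oxidation state of +2 for mercury.
Hg sits in group 12, so the d-electron count is 12 − 2 = 10.
With 4 monodentate ligands the coordination number is 4.
A d¹⁰ ion has no crystal-field stabilisation preference between square planar and tetrahedral, so four ligands adopt the sterically favoured tetrahedral geometry.

tetrahedral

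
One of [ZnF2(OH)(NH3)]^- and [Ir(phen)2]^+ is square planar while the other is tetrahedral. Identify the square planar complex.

For [ZnF2(OH)(NH3)]^-: Summing ligand charges against the −1 overall charge gives an oxidation state of +2 for zinc. Zn sits in group 12, so the d-electron count is 12 − 2 = 10. A d¹⁰ ion has no crystal-field stabilisation preference between square planar and tetrahedral, so four ligands adopt the sterically favoured tetrahedral geometry. → tetrahedral.
For [Ir(phen)2]^+: Summing ligand charges against the +1 overall charge gives an oxidation state of +1 for iridium. Group 9 minus oxidation state 1 gives a d⁸ configuration. A 5d d⁸ ion has a large crystal-field splitting; square planar leaves the high-energy d_{x²−y²} orbital empty and maximises CFSE. → square planar.

[Ir(phen)2]^+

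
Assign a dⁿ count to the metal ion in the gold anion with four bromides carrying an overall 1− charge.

Ligand charges: each bromide is −1. With an overall charge of −1 the gold centre must be in the +3 oxidation state.
Au sits in group 11, so the d-electron count is 11 − 3 = 8.

d8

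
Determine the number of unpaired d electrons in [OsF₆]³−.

Each fluoride is −1; balancing the −3 overall charge requires Os(III).
Group 8 minus oxidation state 3 gives a d⁵ configuration.
The spin state decides the count: a 5d ion has a large Δₒ and is invariably low-spin.
An octahedral low-spin d⁵ ion is t₂g⁵e_g⁰, giving 1 unpaired electron.

1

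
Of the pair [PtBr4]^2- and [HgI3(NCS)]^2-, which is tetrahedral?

For [PtBr4]^2-: Summing ligand charges against the −2 overall charge gives an oxidation state of +2 for platinum. Pt sits in group 10, so the d-electron count is 10 − 2 = 8. A 5d d⁸ ion has a large crystal-field splitting; square planar leaves the high-energy d_{x²−y²} orbital empty and maximises CFSE. → square planar.
For [HgI3(NCS)]^2-: Ligand charges: each iodide is −1; each isothiocyanate is −1. With an overall charge of −2 the mercury centre must be in the +2 oxidation state. Hg sits in group 12, so the d-electron count is 12 − 2 = 10. A d¹⁰ ion has no crystal-field stabilisation preference between square planar and tetrahedral, so four ligands adopt the sterically favoured tetrahedral geometry. → tetrahedral.

[HgI3(NCS)]^2-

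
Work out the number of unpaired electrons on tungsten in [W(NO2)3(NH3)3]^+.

2 unpaired electrons

Ligand charges: each nitro (N-bound nitrite) is −1; ammonia is neutral. With an overall charge of +1 the tungsten centre must be in the +4 oxidation state.
Group 6 minus oxidation state 4 gives a d² configuration.
In an octahedral field the d² configuration is t₂g²e_g⁰ (only one arrangement possible), giving 2 unpaired electrons.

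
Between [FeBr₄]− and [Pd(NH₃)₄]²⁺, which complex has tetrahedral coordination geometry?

For [FeBr₄]−: Ligand charges: each bromide is −1. With an overall charge of −1 the iron centre must be in the +3 oxidation state. Group 8 minus oxidation state 3 gives a d⁵ configuration. A high-spin d⁵ ion has zero CFSE in either geometry, so four ligands adopt the sterically favoured tetrahedral geometry. → tetrahedral.
For [Pd(NH₃)₄]²⁺: Ammonia is neutral; balancing the +2 overall charge requires Pd(II). Palladium is a group-10 element; Pd(II) is therefore d⁸. A 4d d⁸ ion has a large crystal-field splitting; square planar leaves the high-energy d_{x²−y²} orbital empty and maximises CFSE. → square planar.

[FeBr₄]−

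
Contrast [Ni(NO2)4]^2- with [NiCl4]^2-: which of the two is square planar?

For [Ni(NO2)4]^2-: Summing ligand charges against the −2 overall charge gives an oxidation state of +2 for nickel. Nickel is a group-10 element; Ni(II) is therefore d⁸. Nitro (N-bound nitrite) is a strong-field ligand (high in the spectrochemical series). A 3d d⁸ ion with strong-field ligands gains enough CFSE to favour square planar over tetrahedral. → square planar.
For [NiCl4]^2-: Ligand charges: each chloride is −1. With an overall charge of −2 the nickel centre must be in the +2 oxidation state. Ni sits in group 10, so the d-electron count is 10 − 2 = 8. Chloride is a weak-field ligand. With weak-field ligands the CFSE gain from square planar is small, so a 3d d⁸ ion takes the sterically preferred tetrahedral geometry. → tetrahedral.

[Ni(NO2)4]^2-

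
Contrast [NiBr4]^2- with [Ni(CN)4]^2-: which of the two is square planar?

[Ni(CN)4]^2-

For [NiBr4]^2-: Ligand charges: each bromide is −1. With an overall charge of −2 the nickel centre must be in the +2 oxidation state. Nickel is a group-10 element; Ni(II) is therefore d⁸. Bromide is a weak-field ligand. With weak-field ligands the CFSE gain from square planar is small, so a 3d d⁸ ion takes the sterically preferred tetrahedral geometry. → tetrahedral.
For [Ni(CN)4]^2-: Summing ligand charges against the −2 overall charge gives an oxidation state of +2 for nickel. Nickel is a group-10 element; Ni(II) is therefore d⁸. Cyanide is a strong-field ligand (high in the spectrochemical series). A 3d d⁸ ion with strong-field ligands gains enough CFSE to favour square planar over tetrahedral. → square planar.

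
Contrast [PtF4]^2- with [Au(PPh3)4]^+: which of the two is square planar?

For [PtF4]^2-: Each fluoride is −1; balancing the −2 overall charge requires Pt(II). Pt sits in group 10, so the d-electron count is 10 − 2 = 8. A 5d d⁸ ion has a large crystal-field splitting; square planar leaves the high-energy d_{x²−y²} orbital empty and maximises CFSE. → square planar.
For [Au(PPh3)4]^+: Ligand charges: triphenylphosphine is neutral. With an overall charge of +1 the gold centre must be in the +1 oxidation state. Group 11 minus oxidation state 1 gives a d¹⁰ configuration. A d¹⁰ ion has no crystal-field stabilisation preference between square planar and tetrahedral, so four ligands adopt the sterically favoured tetrahedral geometry. → tetrahedral.

[PtF4]^2-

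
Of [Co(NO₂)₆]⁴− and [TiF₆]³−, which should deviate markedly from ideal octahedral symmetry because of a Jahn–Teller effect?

[Co(NO₂)₆]⁴−: Summing ligand charges against the −4 overall charge gives an oxidation state of +2 for cobalt. Group 9 minus oxidation state 2 gives a d⁷ configuration. Nitro (N-bound nitrite) is a strong-field ligand (high in the spectrochemical series) for a first-row metal, so the complex is low-spin. The t₂g⁶e_g¹ (low-spin) configuration has an unevenly filled e_g set; the Jahn–Teller theorem predicts a tetragonal distortion (typically axial elongation) to lift the degeneracy.
[TiF₆]³−: Each fluoride is −1; balancing the −3 overall charge requires Ti(III). Ti sits in group 4, so the d-electron count is 4 − 3 = 1. The d¹ configuration leaves the e_g set evenly filled (or empty) — no strong Jahn–Teller driving force.

[Co(NO₂)₆]⁴−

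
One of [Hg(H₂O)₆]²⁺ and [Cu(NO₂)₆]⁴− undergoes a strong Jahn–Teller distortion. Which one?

[Cu(NO₂)₆]⁴−

[Hg(H₂O)₆]²⁺: Ligand charges: water is neutral. With an overall charge of +2 the mercury centre must be in the +2 oxidation state. Mercury is a group-12 element; Hg(II) is therefore d¹⁰. The d¹⁰ configuration leaves the e_g set evenly filled (or empty) — no strong Jahn–Teller driving force.
[Cu(NO₂)₆]⁴−: Each nitro (N-bound nitrite) is −1; balancing the −4 overall charge requires Cu(II). Copper is a group-11 element; Cu(II) is therefore d⁹. The t₂g⁶e_g³ configuration has an unevenly filled e_g set; the Jahn–Teller theorem predicts a tetragonal distortion (typically axial elongation) to lift the degeneracy.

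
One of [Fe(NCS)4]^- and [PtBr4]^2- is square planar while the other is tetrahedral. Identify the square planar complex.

For [Fe(NCS)4]^-: Each isothiocyanate is −1; balancing the −1 overall charge requires Fe(III). Group 8 minus oxidation state 3 gives a d⁵ configuration. A high-spin d⁵ ion has zero CFSE in either geometry, so four ligands adopt the sterically favoured tetrahedral geometry. → tetrahedral.
For [PtBr4]^2-: Ligand charges: each bromide is −1. With an overall charge of −2 the platinum centre must be in the +2 oxidation state. Group 10 minus oxidation state 2 gives a d⁸ configuration. A 5d d⁸ ion has a large crystal-field splitting; square planar leaves the high-energy d_{x²−y²} orbital empty and maximises CFSE. → square planar.

[PtBr4]^2-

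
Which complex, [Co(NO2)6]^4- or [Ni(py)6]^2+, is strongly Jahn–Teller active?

[Co(NO2)6]^4-: Summing ligand charges against the −4 overall charge gives an oxidation state of +2 for cobalt. Co sits in group 9, so the d-electron count is 9 − 2 = 7. Nitro (N-bound nitrite) is a strong-field ligand (high in the spectrochemical series) for a first-row metal, so the complex is low-spin. The t₂g⁶e_g¹ (low-spin) configuration has an unevenly filled e_g set; the Jahn–Teller theorem predicts a tetragonal distortion (typically axial elongation) to lift the degeneracy.
[Ni(py)6]^2+: Ligand charges: pyridine is neutral. With an overall charge of +2 the nickel centre must be in the +2 oxidation state. Nickel is a group-10 element; Ni(II) is therefore d⁸. The d⁸ configuration leaves the e_g set evenly filled (or empty) — no strong Jahn–Teller driving force.

[Co(NO2)6]^4-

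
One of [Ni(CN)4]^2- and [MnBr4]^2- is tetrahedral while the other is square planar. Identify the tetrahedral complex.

[MnBr4]^2-

For [Ni(CN)4]^2-: Ligand charges: each cyanide is −1. With an overall charge of −2 the nickel centre must be in the +2 oxidation state. Ni sits in group 10, so the d-electron count is 10 − 2 = 8. Cyanide is a strong-field ligand (high in the spectrochemical series). A 3d d⁸ ion with strong-field ligands gains enough CFSE to favour square planar over tetrahedral. → square planar.
For [MnBr4]^2-: Each bromide is −1; balancing the −2 overall charge requires Mn(II). Manganese is a group-7 element; Mn(II) is therefore d⁵. A high-spin d⁵ ion has zero CFSE in either geometry, so four ligands adopt the sterically favoured tetrahedral geometry. → tetrahedral.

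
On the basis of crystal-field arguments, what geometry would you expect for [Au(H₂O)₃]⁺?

trigonal planar

Water is neutral; balancing the +1 overall charge requires Au(I).
Au sits in group 11, so the d-electron count is 11 − 1 = 10.
Coordination number: 3.
Three ligands around a d¹⁰ centre minimise repulsion in a trigonal-planar arrangement.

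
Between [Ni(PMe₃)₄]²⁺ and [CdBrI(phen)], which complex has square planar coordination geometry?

[Ni(PMe₃)₄]²⁺

For [Ni(PMe₃)₄]²⁺: Trimethylphosphine is neutral; balancing the +2 overall charge requires Ni(II). Nickel is a group-10 element; Ni(II) is therefore d⁸. Trimethylphosphine is a strong-field ligand (high in the spectrochemical series). A 3d d⁸ ion with strong-field ligands gains enough CFSE to favour square planar over tetrahedral. → square planar.
For [CdBrI(phen)]: Each bromide is −1; each iodide is −1; 1,10-phenanthroline is neutral; balancing the 0 overall charge requires Cd(II). Cadmium is a group-12 element; Cd(II) is therefore d¹⁰. A d¹⁰ ion has no crystal-field stabilisation preference between square planar and tetrahedral, so four ligands adopt the sterically favoured tetrahedral geometry. → tetrahedral.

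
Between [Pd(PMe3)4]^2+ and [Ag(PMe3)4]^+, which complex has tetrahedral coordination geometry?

[Ag(PMe3)4]^+

For [Pd(PMe3)4]^2+: Ligand charges: trimethylphosphine is neutral. With an overall charge of +2 the palladium centre must be in the +2 oxidation state. Palladium is a group-10 element; Pd(II) is therefore d⁸. A 4d d⁸ ion has a large crystal-field splitting; square planar leaves the high-energy d_{x²−y²} orbital empty and maximises CFSE. → square planar.
For [Ag(PMe3)4]^+: Trimethylphosphine is neutral; balancing the +1 overall charge requires Ag(I). Group 11 minus oxidation state 1 gives a d¹⁰ configuration. A d¹⁰ ion has no crystal-field stabilisation preference between square planar and tetrahedral, so four ligands adopt the sterically favoured tetrahedral geometry. → tetrahedral.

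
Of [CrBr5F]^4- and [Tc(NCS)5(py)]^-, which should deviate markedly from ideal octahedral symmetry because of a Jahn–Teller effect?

[CrBr5F]^4-

[CrBr5F]^4-: Summing ligand charges against the −4 overall charge gives an oxidation state of +2 for chromium. Group 6 minus oxidation state 2 gives a d⁴ configuration. Bromide and fluoride are weak-field ligands for a first-row metal, so the complex is high-spin. The t₂g³e_g¹ (high-spin) configuration has an unevenly filled e_g set; the Jahn–Teller theorem predicts a tetragonal distortion (typically axial elongation) to lift the degeneracy.
[Tc(NCS)5(py)]^-: Each isothiocyanate is −1; pyridine is neutral; balancing the −1 overall charge requires Tc(IV). Technetium is a group-7 element; Tc(IV) is therefore d³. The d³ configuration leaves the e_g set evenly filled (or empty) — no strong Jahn–Teller driving force.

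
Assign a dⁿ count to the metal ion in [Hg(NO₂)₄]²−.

d¹⁰

Summing ligand charges against the −2 overall charge gives an oxidation state of +2 for mercury.
Hg sits in group 12, so the d-electron count is 12 − 2 = 10.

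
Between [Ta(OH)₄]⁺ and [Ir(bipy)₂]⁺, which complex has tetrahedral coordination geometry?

[Ta(OH)₄]⁺

For [Ta(OH)₄]⁺: Summing ligand charges against the +1 overall charge gives an oxidation state of +5 for tantalum. Tantalum is a group-5 element; Ta(V) is therefore d⁰. A d⁰ ion has no crystal-field stabilisation preference between square planar and tetrahedral, so four ligands adopt the sterically favoured tetrahedral geometry. → tetrahedral.
For [Ir(bipy)₂]⁺: 2,2′-bipyridine is neutral; balancing the +1 overall charge requires Ir(I). Group 9 minus oxidation state 1 gives a d⁸ configuration. A 5d d⁸ ion has a large crystal-field splitting; square planar leaves the high-energy d_{x²−y²} orbital empty and maximises CFSE. → square planar.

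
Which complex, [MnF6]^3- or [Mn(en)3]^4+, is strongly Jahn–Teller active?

[MnF6]^3-

[MnF6]^3-: Each fluoride is −1; balancing the −3 overall charge requires Mn(III). Group 7 minus oxidation state 3 gives a d⁴ configuration. Fluoride is a weak-field ligand for a first-row metal, so the complex is high-spin. The t₂g³e_g¹ (high-spin) configuration has an unevenly filled e_g set; the Jahn–Teller theorem predicts a tetragonal distortion (typically axial elongation) to lift the degeneracy.
[Mn(en)3]^4+: Ethylenediamine is neutral; balancing the +4 overall charge requires Mn(IV). Manganese is a group-7 element; Mn(IV) is therefore d³. The d³ configuration leaves the e_g set evenly filled (or empty) — no strong Jahn–Teller driving force.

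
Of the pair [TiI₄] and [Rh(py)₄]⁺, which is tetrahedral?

For [TiI₄]: Summing ligand charges against the 0 overall charge gives an oxidation state of +4 for titanium. Group 4 minus oxidation state 4 gives a d⁰ configuration. A d⁰ ion has no crystal-field stabilisation preference between square planar and tetrahedral, so four ligands adopt the sterically favoured tetrahedral geometry. → tetrahedral.
For [Rh(py)₄]⁺: Pyridine is neutral; balancing the +1 overall charge requires Rh(I). Group 9 minus oxidation state 1 gives a d⁸ configuration. A 4d d⁸ ion has a large crystal-field splitting; square planar leaves the high-energy d_{x²−y²} orbital empty and maximises CFSE. → square planar.

[TiI₄]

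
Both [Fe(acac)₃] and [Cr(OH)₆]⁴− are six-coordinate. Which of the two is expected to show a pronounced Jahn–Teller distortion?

[Fe(acac)₃]: Each acetylacetonate is −1; balancing the 0 overall charge requires Fe(III). Fe sits in group 8, so the d-electron count is 8 − 3 = 5. Acetylacetonate is a weak-field ligand for a first-row metal, so the complex is high-spin. The d⁵ configuration leaves the e_g set evenly filled (or empty) — no strong Jahn–Teller driving force.
[Cr(OH)₆]⁴−: Summing ligand charges against the −4 overall charge gives an oxidation state of +2 for chromium. Group 6 minus oxidation state 2 gives a d⁴ configuration. Hydroxide is a weak-field ligand for a first-row metal, so the complex is high-spin. The t₂g³e_g¹ (high-spin) configuration has an unevenly filled e_g set; the Jahn–Teller theorem predicts a tetragonal distortion (typically axial elongation) to lift the degeneracy.

[Cr(OH)₆]⁴−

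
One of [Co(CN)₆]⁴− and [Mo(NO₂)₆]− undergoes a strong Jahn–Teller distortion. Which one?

[Co(CN)₆]⁴−

[Co(CN)₆]⁴−: Each cyanide is −1; balancing the −4 overall charge requires Co(II). Co sits in group 9, so the d-electron count is 9 − 2 = 7. Cyanide is a strong-field ligand (high in the spectrochemical series) for a first-row metal, so the complex is low-spin. The t₂g⁶e_g¹ (low-spin) configuration has an unevenly filled e_g set; the Jahn–Teller theorem predicts a tetragonal distortion (typically axial elongation) to lift the degeneracy.
[Mo(NO₂)₆]−: Each nitro (N-bound nitrite) is −1; balancing the −1 overall charge requires Mo(V). Mo sits in group 6, so the d-electron count is 6 − 5 = 1. The d¹ configuration leaves the e_g set evenly filled (or empty) — no strong Jahn–Teller driving force.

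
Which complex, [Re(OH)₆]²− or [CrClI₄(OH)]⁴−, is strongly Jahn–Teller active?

[Re(OH)₆]²−: Ligand charges: each hydroxide is −1. With an overall charge of −2 the rhenium centre must be in the +4 oxidation state. Group 7 minus oxidation state 4 gives a d³ configuration. The d³ configuration leaves the e_g set evenly filled (or empty) — no strong Jahn–Teller driving force.
[CrClI₄(OH)]⁴−: Ligand charges: each chloride is −1; each iodide is −1; each hydroxide is −1. With an overall charge of −4 the chromium centre must be in the +2 oxidation state. Group 6 minus oxidation state 2 gives a d⁴ configuration. Chloride, hydroxide, and iodide are weak-field ligands for a first-row metal, so the complex is high-spin. The t₂g³e_g¹ (high-spin) configuration has an unevenly filled e_g set; the Jahn–Teller theorem predicts a tetragonal distortion (typically axial elongation) to lift the degeneracy.

[CrClI₄(OH)]⁴−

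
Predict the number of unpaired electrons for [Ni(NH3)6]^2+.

2

Ammonia is neutral; balancing the +2 overall charge requires Ni(II).
Group 10 minus oxidation state 2 gives a d⁸ configuration.
In an octahedral field the d⁸ configuration is t₂g⁶e_g² (only one arrangement possible), giving 2 unpaired electrons.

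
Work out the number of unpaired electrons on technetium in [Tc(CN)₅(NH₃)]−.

Ligand charges: each cyanide is −1; ammonia is neutral. With an overall charge of −1 the technetium centre must be in the +4 oxidation state.
Group 7 minus oxidation state 4 gives a d³ configuration.
In an octahedral field the d³ configuration is t₂g³e_g⁰ (only one arrangement possible), giving 3 unpaired electrons.

3 unpaired electrons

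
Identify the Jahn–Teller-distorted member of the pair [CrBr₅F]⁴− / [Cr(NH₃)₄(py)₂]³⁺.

[CrBr₅F]⁴−

[CrBr₅F]⁴−: Summing ligand charges against the −4 overall charge gives an oxidation state of +2 for chromium. Cr sits in group 6, so the d-electron count is 6 − 2 = 4. Bromide and fluoride are weak-field ligands for a first-row metal, so the complex is high-spin. The t₂g³e_g¹ (high-spin) configuration has an unevenly filled e_g set; the Jahn–Teller theorem predicts a tetragonal distortion (typically axial elongation) to lift the degeneracy.
[Cr(NH₃)₄(py)₂]³⁺: Ligand charges: ammonia is neutral; pyridine is neutral. With an overall charge of +3 the chromium centre must be in the +3 oxidation state. Cr sits in group 6, so the d-electron count is 6 − 3 = 3. The d³ configuration leaves the e_g set evenly filled (or empty) — no strong Jahn–Teller driving force.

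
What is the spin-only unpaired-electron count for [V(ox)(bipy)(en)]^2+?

Summing ligand charges against the +2 overall charge gives an oxidation state of +4 for vanadium.
V sits in group 5, so the d-electron count is 5 − 4 = 1.
Counting donor atoms: 1×oxalate (bidentate) → 2 donors; 1×2,2′-bipyridine (bidentate) → 2 donors; 1×ethylenediamine (bidentate) → 2 donors. Coordination number = 6.
In an octahedral field the d¹ configuration is t₂g¹e_g⁰ (only one arrangement possible), giving 1 unpaired electron.

1 unpaired electron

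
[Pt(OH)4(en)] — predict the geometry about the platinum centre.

octahedral

Summing ligand charges against the 0 overall charge gives an oxidation state of +4 for platinum.
Platinum is a group-10 element; Pt(IV) is therefore d⁶.
Counting donor atoms: 4×hydroxide (monodentate) → 4 donors; 1×ethylenediamine (bidentate) → 2 donors. Coordination number = 6.
Six donors around a single metal centre give an octahedral coordination sphere.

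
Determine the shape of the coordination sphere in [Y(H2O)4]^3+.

Ligand charges: water is neutral. With an overall charge of +3 the yttrium centre must be in the +3 oxidation state.
Y sits in group 3, so the d-electron count is 3 − 3 = 0.
Coordination number: 4.
A d⁰ ion has no crystal-field stabilisation preference between square planar and tetrahedral, so four ligands adopt the sterically favoured tetrahedral geometry.

tetrahedral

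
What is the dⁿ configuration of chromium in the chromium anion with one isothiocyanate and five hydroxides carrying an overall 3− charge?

d³

Summing ligand charges against the −3 overall charge gives an oxidation state of +3 for chromium.
Group 6 minus oxidation state 3 gives a d³ configuration.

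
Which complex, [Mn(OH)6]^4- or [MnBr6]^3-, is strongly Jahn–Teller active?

[MnBr6]^3-

[Mn(OH)6]^4-: Summing ligand charges against the −4 overall charge gives an oxidation state of +2 for manganese. Manganese is a group-7 element; Mn(II) is therefore d⁵. Hydroxide is a weak-field ligand for a first-row metal, so the complex is high-spin. The d⁵ configuration leaves the e_g set evenly filled (or empty) — no strong Jahn–Teller driving force.
[MnBr6]^3-: Summing ligand charges against the −3 overall charge gives an oxidation state of +3 for manganese. Mn sits in group 7, so the d-electron count is 7 − 3 = 4. Bromide is a weak-field ligand for a first-row metal, so the complex is high-spin. The t₂g³e_g¹ (high-spin) configuration has an unevenly filled e_g set; the Jahn–Teller theorem predicts a tetragonal distortion (typically axial elongation) to lift the degeneracy.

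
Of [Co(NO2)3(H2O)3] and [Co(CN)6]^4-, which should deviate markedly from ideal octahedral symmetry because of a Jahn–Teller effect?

[Co(NO2)3(H2O)3]: Each nitro (N-bound nitrite) is −1; water is neutral; balancing the 0 overall charge requires Co(III). Group 9 minus oxidation state 3 gives a d⁶ configuration. Co(III) has an exceptionally large octahedral splitting and is low-spin with essentially every ligand except fluoride. The d⁶ configuration leaves the e_g set evenly filled (or empty) — no strong Jahn–Teller driving force.
[Co(CN)6]^4-: Summing ligand charges against the −4 overall charge gives an oxidation state of +2 for cobalt. Group 9 minus oxidation state 2 gives a d⁷ configuration. Cyanide is a strong-field ligand (high in the spectrochemical series) for a first-row metal, so the complex is low-spin. The t₂g⁶e_g¹ (low-spin) configuration has an unevenly filled e_g set; the Jahn–Teller theorem predicts a tetragonal distortion (typically axial elongation) to lift the degeneracy.

[Co(CN)6]^4-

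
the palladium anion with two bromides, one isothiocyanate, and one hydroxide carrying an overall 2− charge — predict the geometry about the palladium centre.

square planar

Each bromide is −1; each isothiocyanate is −1; each hydroxide is −1; balancing the −2 overall charge requires Pd(II).
Pd sits in group 10, so the d-electron count is 10 − 2 = 8.
Coordination number: 4.
A 4d d⁸ ion has a large crystal-field splitting; square planar leaves the high-energy d_{x²−y²} orbital empty and maximises CFSE.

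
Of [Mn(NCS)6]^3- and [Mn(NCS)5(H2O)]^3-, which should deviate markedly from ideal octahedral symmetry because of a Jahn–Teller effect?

[Mn(NCS)6]^3-: Summing ligand charges against the −3 overall charge gives an oxidation state of +3 for manganese. Manganese is a group-7 element; Mn(III) is therefore d⁴. Isothiocyanate is a weak-field ligand for a first-row metal, so the complex is high-spin. The t₂g³e_g¹ (high-spin) configuration has an unevenly filled e_g set; the Jahn–Teller theorem predicts a tetragonal distortion (typically axial elongation) to lift the degeneracy.
[Mn(NCS)5(H2O)]^3-: Ligand charges: each isothiocyanate is −1; water is neutral. With an overall charge of −3 the manganese centre must be in the +2 oxidation state. Group 7 minus oxidation state 2 gives a d⁵ configuration. Isothiocyanate is a weak-field ligand for a first-row metal, so the complex is high-spin. The d⁵ configuration leaves the e_g set evenly filled (or empty) — no strong Jahn–Teller driving force.

[Mn(NCS)6]^3-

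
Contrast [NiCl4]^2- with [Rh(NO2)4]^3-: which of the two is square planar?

[Rh(NO2)4]^3-

For [NiCl4]^2-: Ligand charges: each chloride is −1. With an overall charge of −2 the nickel centre must be in the +2 oxidation state. Nickel is a group-10 element; Ni(II) is therefore d⁸. Chloride is a weak-field ligand. With weak-field ligands the CFSE gain from square planar is small, so a 3d d⁸ ion takes the sterically preferred tetrahedral geometry. → tetrahedral.
For [Rh(NO2)4]^3-: Summing ligand charges against the −3 overall charge gives an oxidation state of +1 for rhodium. Rh sits in group 9, so the d-electron count is 9 − 1 = 8. A 4d d⁸ ion has a large crystal-field splitting; square planar leaves the high-energy d_{x²−y²} orbital empty and maximises CFSE. → square planar.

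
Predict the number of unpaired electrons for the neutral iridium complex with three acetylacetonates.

0

Summing ligand charges against the 0 overall charge gives an oxidation state of +3 for iridium.
Ir sits in group 9, so the d-electron count is 9 − 3 = 6.
Counting donor atoms: 3×acetylacetonate (bidentate) → 6 donors. Coordination number = 6.
The spin state decides the count: a 5d ion has a large Δₒ and is invariably low-spin.
An octahedral low-spin d⁶ ion is t₂g⁶e_g⁰, giving 0 unpaired electrons.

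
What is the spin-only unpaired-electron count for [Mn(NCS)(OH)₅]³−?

4

Ligand charges: each isothiocyanate is −1; each hydroxide is −1. With an overall charge of −3 the manganese centre must be in the +3 oxidation state.
Mn sits in group 7, so the d-electron count is 7 − 3 = 4.
The spin state decides the count: Hydroxide and isothiocyanate are weak-field ligands for a first-row metal, so the complex is high-spin.
An octahedral high-spin d⁴ ion is t₂g³e_g¹, giving 4 unpaired electrons.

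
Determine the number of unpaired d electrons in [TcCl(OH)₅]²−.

Summing ligand charges against the −2 overall charge gives an oxidation state of +4 for technetium.
Group 7 minus oxidation state 4 gives a d³ configuration.
In an octahedral field the d³ configuration is t₂g³e_g⁰ (only one arrangement possible), giving 3 unpaired electrons.

3 unpaired electrons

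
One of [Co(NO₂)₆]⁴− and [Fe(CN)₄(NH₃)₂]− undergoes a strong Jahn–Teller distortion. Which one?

[Co(NO₂)₆]⁴−

[Co(NO₂)₆]⁴−: Each nitro (N-bound nitrite) is −1; balancing the −4 overall charge requires Co(II). Co sits in group 9, so the d-electron count is 9 − 2 = 7. Nitro (N-bound nitrite) is a strong-field ligand (high in the spectrochemical series) for a first-row metal, so the complex is low-spin. The t₂g⁶e_g¹ (low-spin) configuration has an unevenly filled e_g set; the Jahn–Teller theorem predicts a tetragonal distortion (typically axial elongation) to lift the degeneracy.
[Fe(CN)₄(NH₃)₂]−: Each cyanide is −1; ammonia is neutral; balancing the −1 overall charge requires Fe(III). Group 8 minus oxidation state 3 gives a d⁵ configuration. Cyanide is a strong-field ligand (high in the spectrochemical series) for a first-row metal, so the complex is low-spin. The d⁵ configuration leaves the e_g set evenly filled (or empty) — no strong Jahn–Teller driving force.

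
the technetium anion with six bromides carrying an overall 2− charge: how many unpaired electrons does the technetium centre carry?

3 unpaired electrons

Each bromide is −1; balancing the −2 overall charge requires Tc(IV).
Technetium is a group-7 element; Tc(IV) is therefore d³.
In an octahedral field the d³ configuration is t₂g³e_g⁰ (only one arrangement possible), giving 3 unpaired electrons.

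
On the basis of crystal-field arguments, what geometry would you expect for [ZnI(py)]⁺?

Ligand charges: each iodide is −1; pyridine is neutral. With an overall charge of +1 the zinc centre must be in the +2 oxidation state.
Zinc is a group-12 element; Zn(II) is therefore d¹⁰.
Coordination number: 2.
A d¹⁰ ion with only two ligands adopts a linear arrangement (sp hybridisation; no CFSE preference).

linear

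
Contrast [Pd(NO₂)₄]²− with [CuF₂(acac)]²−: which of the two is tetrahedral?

[CuF₂(acac)]²−

For [Pd(NO₂)₄]²−: Each nitro (N-bound nitrite) is −1; balancing the −2 overall charge requires Pd(II). Palladium is a group-10 element; Pd(II) is therefore d⁸. A 4d d⁸ ion has a large crystal-field splitting; square planar leaves the high-energy d_{x²−y²} orbital empty and maximises CFSE. → square planar.
For [CuF₂(acac)]²−: Each fluoride is −1; each acetylacetonate is −1; balancing the −2 overall charge requires Cu(I). Cu sits in group 11, so the d-electron count is 11 − 1 = 10. A d¹⁰ ion has no crystal-field stabilisation preference between square planar and tetrahedral, so four ligands adopt the sterically favoured tetrahedral geometry. → tetrahedral.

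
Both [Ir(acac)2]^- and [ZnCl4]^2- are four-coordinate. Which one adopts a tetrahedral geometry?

[ZnCl4]^2-

For [Ir(acac)2]^-: Ligand charges: each acetylacetonate is −1. With an overall charge of −1 the iridium centre must be in the +1 oxidation state. Iridium is a group-9 element; Ir(I) is therefore d⁸. A 5d d⁸ ion has a large crystal-field splitting; square planar leaves the high-energy d_{x²−y²} orbital empty and maximises CFSE. → square planar.
For [ZnCl4]^2-: Each chloride is −1; balancing the −2 overall charge requires Zn(II). Zn sits in group 12, so the d-electron count is 12 − 2 = 10. A d¹⁰ ion has no crystal-field stabilisation preference between square planar and tetrahedral, so four ligands adopt the sterically favoured tetrahedral geometry. → tetrahedral.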